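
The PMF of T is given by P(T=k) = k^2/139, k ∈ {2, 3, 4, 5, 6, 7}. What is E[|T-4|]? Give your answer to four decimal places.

E[|T-4|] = Σ |t-4|·P(T=t)
 = 2·4/139 + 1·9/139 + 0·16/139 + 1·25/139 + 2·36/139 + 3·49/139
 = 8/139 + 9/139 + 0 + 25/139 + 72/139 + 147/139
 = 261/139

1.8777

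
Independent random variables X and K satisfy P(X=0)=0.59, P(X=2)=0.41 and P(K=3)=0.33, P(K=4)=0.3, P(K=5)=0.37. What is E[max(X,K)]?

4.04

E[max(X,K)] = Σ_x Σ_k max(x,k) · P(X=x)P(K=k)
 = 3·0.1947 + 4·0.177 + 5·0.2183 + 3·0.1353 + 4·0.123 + 5·0.1517
 = 0.5841 + 0.708 + 1.0915 + 0.4059 + 0.492 + 0.7585
 = 4.04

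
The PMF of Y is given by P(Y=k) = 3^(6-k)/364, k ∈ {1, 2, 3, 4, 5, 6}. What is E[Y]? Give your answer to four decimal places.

E[Y] = Σ y·P(Y=y)
 = 1·243/364 + 2·81/364 + 3·27/364 + 4·9/364 + 5·3/364 + 6·1/364
 = 243/364 + 81/182 + 81/364 + 9/91 + 15/364 + 3/182
 = 543/364

1.4918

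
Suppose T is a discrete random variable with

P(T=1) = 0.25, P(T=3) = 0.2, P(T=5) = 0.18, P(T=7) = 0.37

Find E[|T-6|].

E[|T-6|] = Σ |t-6|·P(T=t)
 = 5·0.25 + 3·0.2 + 1·0.18 + 1·0.37
 = 1.25 + 0.6 + 0.18 + 0.37
 = 2.4

2.4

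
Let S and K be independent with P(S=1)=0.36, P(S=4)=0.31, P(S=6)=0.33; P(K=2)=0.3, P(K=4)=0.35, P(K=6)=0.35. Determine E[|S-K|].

2.146

E[|S-K|] = Σ_s Σ_k |s-k| · P(S=s)P(K=k)
 = 1·0.108 + 3·0.126 + 5·0.126 + 2·0.093 + 0·0.1085 + 2·0.1085 + 4·0.099 + 2·0.1155 + 0·0.1155
 = 0.108 + 0.378 + 0.63 + 0.186 + 0 + 0.217 + 0.396 + 0.231 + 0
 = 2.146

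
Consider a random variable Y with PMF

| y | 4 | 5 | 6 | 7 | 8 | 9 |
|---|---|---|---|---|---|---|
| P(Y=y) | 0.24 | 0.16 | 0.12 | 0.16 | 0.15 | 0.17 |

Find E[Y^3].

E[Y^3] = Σ y^3·P(Y=y)
 = 64·0.24 + 125·0.16 + 216·0.12 + 343·0.16 + 512·0.15 + 729·0.17
 = 15.36 + 20 + 25.92 + 54.88 + 76.8 + 123.93
 = 316.89

316.89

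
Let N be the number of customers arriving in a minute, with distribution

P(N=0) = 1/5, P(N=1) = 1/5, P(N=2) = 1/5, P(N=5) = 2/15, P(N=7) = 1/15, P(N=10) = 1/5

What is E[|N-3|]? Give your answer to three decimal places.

3.133

E[|N-3|] = Σ |n-3|·P(N=n)
 = 3·1/5 + 2·1/5 + 1·1/5 + 2·2/15 + 4·1/15 + 7·1/5
 = 3/5 + 2/5 + 1/5 + 4/15 + 4/15 + 7/5
 = 47/15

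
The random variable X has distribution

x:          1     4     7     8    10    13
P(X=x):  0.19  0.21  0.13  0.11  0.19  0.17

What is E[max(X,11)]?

11.34

E[max(X,11)] = Σ max(x,11)·P(X=x)
 = 11·0.19 + 11·0.21 + 11·0.13 + 11·0.11 + 11·0.19 + 13·0.17
 = 2.09 + 2.31 + 1.43 + 1.21 + 2.09 + 2.21
 = 11.34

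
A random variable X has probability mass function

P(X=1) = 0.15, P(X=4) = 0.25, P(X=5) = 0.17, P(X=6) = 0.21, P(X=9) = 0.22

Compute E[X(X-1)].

E[X(X-1)] = Σ x(x-1)·P(X=x)
 = 0·0.15 + 12·0.25 + 20·0.17 + 30·0.21 + 72·0.22
 = 0 + 3 + 3.4 + 6.3 + 15.84
 = 28.54

28.54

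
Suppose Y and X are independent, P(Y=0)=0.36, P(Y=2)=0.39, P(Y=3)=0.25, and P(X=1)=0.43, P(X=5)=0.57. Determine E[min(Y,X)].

1.1473

E[min(Y,X)] = Σ_y Σ_x min(y,x) · P(Y=y)P(X=x)
 = 0·0.1548 + 0·0.2052 + 1·0.1677 + 2·0.2223 + 1·0.1075 + 3·0.1425
 = 0 + 0 + 0.1677 + 0.4446 + 0.1075 + 0.4275
 = 1.1473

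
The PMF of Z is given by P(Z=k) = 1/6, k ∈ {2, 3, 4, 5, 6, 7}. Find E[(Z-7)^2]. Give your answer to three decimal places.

9.167

E[(Z-7)^2] = Σ (z-7)^2·P(Z=z)
 = 25·1/6 + 16·1/6 + 9·1/6 + 4·1/6 + 1·1/6 + 0·1/6
 = 25/6 + 8/3 + 3/2 + 2/3 + 1/6 + 0
 = 55/6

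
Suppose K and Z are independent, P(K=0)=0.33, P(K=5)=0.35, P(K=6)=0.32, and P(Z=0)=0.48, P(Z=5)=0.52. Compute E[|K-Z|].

E[|K-Z|] = Σ_k Σ_z |k-z| · P(K=k)P(Z=z)
 = 0·0.1584 + 5·0.1716 + 5·0.168 + 0·0.182 + 6·0.1536 + 1·0.1664
 = 0 + 0.858 + 0.84 + 0 + 0.9216 + 0.1664
 = 2.786

2.786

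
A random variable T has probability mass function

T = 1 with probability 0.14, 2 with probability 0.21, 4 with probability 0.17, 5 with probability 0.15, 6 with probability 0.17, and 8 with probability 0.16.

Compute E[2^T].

E[2^T] = Σ 2^t·P(T=t)
 = 2·0.14 + 4·0.21 + 16·0.17 + 32·0.15 + 64·0.17 + 256·0.16
 = 0.28 + 0.84 + 2.72 + 4.8 + 10.88 + 40.96
 = 60.48

60.48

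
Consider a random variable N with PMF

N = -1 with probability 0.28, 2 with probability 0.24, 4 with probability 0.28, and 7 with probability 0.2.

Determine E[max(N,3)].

E[max(N,3)] = Σ max(n,3)·P(N=n)
 = 3·0.28 + 3·0.24 + 4·0.28 + 7·0.2
 = 0.84 + 0.72 + 1.12 + 1.4
 = 4.08

4.08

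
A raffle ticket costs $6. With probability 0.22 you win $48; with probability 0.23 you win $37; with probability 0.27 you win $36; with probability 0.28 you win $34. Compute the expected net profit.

E[payout] = 48·0.22 + 37·0.23 + 36·0.27 + 34·0.28
 = 10.56 + 8.51 + 9.72 + 9.52
 = 38.31
Net = 38.31 - 6 = 32.31

32.31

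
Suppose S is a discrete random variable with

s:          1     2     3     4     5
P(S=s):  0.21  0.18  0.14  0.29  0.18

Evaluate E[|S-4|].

1.31

E[|S-4|] = Σ |s-4|·P(S=s)
 = 3·0.21 + 2·0.18 + 1·0.14 + 0·0.29 + 1·0.18
 = 0.63 + 0.36 + 0.14 + 0 + 0.18
 = 1.31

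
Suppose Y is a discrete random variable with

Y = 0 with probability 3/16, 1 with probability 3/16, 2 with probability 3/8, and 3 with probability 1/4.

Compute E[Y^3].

E[Y^3] = Σ y^3·P(Y=y)
 = 0·3/16 + 1·3/16 + 8·3/8 + 27·1/4
 = 0 + 3/16 + 3 + 27/4
 = 159/16

9.9375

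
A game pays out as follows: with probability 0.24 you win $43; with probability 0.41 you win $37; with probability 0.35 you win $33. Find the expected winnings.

37.04

E[payout] = 43·0.24 + 37·0.41 + 33·0.35
 = 10.32 + 15.17 + 11.55
 = 37.04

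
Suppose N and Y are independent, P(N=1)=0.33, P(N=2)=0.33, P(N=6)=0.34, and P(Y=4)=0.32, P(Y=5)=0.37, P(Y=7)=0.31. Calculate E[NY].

16.059

E[NY] = Σ_n Σ_y ny · P(N=n)P(Y=y)
 = 4·0.1056 + 5·0.1221 + 7·0.1023 + 8·0.1056 + 10·0.1221 + 14·0.1023 + 24·0.1088 + 30·0.1258 + 42·0.1054
 = 0.4224 + 0.6105 + 0.7161 + 0.8448 + 1.221 + 1.4322 + 2.6112 + 3.774 + 4.4268
 = 16.059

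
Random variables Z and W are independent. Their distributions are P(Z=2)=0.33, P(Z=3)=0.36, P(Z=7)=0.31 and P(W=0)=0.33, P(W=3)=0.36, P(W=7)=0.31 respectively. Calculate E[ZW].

12.7075

E[ZW] = Σ_z Σ_w zw · P(Z=z)P(W=w)
 = 0·0.1089 + 6·0.1188 + 14·0.1023 + 0·0.1188 + 9·0.1296 + 21·0.1116 + 0·0.1023 + 21·0.1116 + 49·0.0961
 = 0 + 0.7128 + 1.4322 + 0 + 1.1664 + 2.3436 + 0 + 2.3436 + 4.7089
 = 12.7075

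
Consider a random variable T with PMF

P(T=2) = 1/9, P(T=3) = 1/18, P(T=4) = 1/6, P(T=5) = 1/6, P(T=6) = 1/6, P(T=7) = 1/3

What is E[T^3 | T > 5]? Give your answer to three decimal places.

300.667

P(T > 5) = 1/6 + 1/3 = 1/2.
E[T^3 | T > 5] = [216·1/6 + 343·1/3] / (1/2)
 = 451/3 / (1/2)
 = 902/3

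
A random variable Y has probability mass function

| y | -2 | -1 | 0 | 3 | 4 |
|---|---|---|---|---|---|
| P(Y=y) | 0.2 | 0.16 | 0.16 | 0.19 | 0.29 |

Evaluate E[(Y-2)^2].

E[(Y-2)^2] = Σ (y-2)^2·P(Y=y)
 = 16·0.2 + 9·0.16 + 4·0.16 + 1·0.19 + 4·0.29
 = 3.2 + 1.44 + 0.64 + 0.19 + 1.16
 = 6.63

6.63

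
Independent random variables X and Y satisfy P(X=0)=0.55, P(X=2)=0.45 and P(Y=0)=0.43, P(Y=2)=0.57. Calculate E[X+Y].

2.04

E[X+Y] = Σ_x Σ_y (x+y) · P(X=x)P(Y=y)
 = 0·0.2365 + 2·0.3135 + 2·0.1935 + 4·0.2565
 = 0 + 0.627 + 0.387 + 1.026
 = 2.04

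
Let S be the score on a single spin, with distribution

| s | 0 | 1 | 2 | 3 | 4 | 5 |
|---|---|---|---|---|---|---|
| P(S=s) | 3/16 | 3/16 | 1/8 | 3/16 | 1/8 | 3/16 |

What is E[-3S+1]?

E[-3S+1] = Σ (-3s+1)·P(S=s)
 = 1·3/16 + (-2)·3/16 + (-5)·1/8 + (-8)·3/16 + (-11)·1/8 + (-14)·3/16
 = 3/16 + (-3/8) + (-5/8) + (-3/2) + (-11/8) + (-21/8)
 = -101/16

-6.3125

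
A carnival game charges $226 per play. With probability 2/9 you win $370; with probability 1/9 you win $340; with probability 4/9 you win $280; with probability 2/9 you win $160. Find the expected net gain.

E[payout] = 370·2/9 + 340·1/9 + 280·4/9 + 160·2/9
 = 740/9 + 340/9 + 1120/9 + 320/9
 = 280
Net = 280 - 226 = 54

54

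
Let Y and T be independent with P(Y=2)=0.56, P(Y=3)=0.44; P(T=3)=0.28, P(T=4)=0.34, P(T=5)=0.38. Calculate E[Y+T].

6.54

E[Y+T] = Σ_y Σ_t (y+t) · P(Y=y)P(T=t)
 = 5·0.1568 + 6·0.1904 + 7·0.2128 + 6·0.1232 + 7·0.1496 + 8·0.1672
 = 0.784 + 1.1424 + 1.4896 + 0.7392 + 1.0472 + 1.3376
 = 6.54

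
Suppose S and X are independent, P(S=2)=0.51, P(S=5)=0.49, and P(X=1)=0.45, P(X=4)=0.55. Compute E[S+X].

6.12

E[S+X] = Σ_s Σ_x (s+x) · P(S=s)P(X=x)
 = 3·0.2295 + 6·0.2805 + 6·0.2205 + 9·0.2695
 = 0.6885 + 1.683 + 1.323 + 2.4255
 = 6.12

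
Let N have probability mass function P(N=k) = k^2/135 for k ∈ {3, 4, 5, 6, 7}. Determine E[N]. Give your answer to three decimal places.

E[N] = Σ n·P(N=n)
 = 3·1/15 + 4·16/135 + 5·5/27 + 6·4/15 + 7·49/135
 = 1/5 + 64/135 + 25/27 + 8/5 + 343/135
 = 155/27

5.741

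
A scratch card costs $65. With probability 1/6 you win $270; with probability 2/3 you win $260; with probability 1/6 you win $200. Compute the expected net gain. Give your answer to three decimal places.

186.667

E[payout] = 270·1/6 + 260·2/3 + 200·1/6
 = 45 + 520/3 + 100/3
 = 755/3
Net = 755/3 - 65 = 560/3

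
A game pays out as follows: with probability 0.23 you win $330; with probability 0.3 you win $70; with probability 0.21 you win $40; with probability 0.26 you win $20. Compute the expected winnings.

E[payout] = 330·0.23 + 70·0.3 + 40·0.21 + 20·0.26
 = 75.9 + 21 + 8.4 + 5.2
 = 110.5

110.5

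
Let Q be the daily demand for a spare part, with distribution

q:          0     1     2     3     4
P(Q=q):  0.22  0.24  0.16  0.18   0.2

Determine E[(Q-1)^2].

E[(Q-1)^2] = Σ (q-1)^2·P(Q=q)
 = 1·0.22 + 0·0.24 + 1·0.16 + 4·0.18 + 9·0.2
 = 0.22 + 0 + 0.16 + 0.72 + 1.8
 = 2.9

2.9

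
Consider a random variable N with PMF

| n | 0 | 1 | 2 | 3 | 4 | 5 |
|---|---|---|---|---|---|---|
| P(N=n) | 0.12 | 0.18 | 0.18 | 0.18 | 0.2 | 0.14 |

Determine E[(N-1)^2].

E[(N-1)^2] = Σ (n-1)^2·P(N=n)
 = 1·0.12 + 0·0.18 + 1·0.18 + 4·0.18 + 9·0.2 + 16·0.14
 = 0.12 + 0 + 0.18 + 0.72 + 1.8 + 2.24
 = 5.06

5.06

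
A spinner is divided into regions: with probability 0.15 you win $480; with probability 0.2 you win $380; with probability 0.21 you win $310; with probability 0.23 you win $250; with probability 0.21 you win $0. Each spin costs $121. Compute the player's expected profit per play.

149.6

E[payout] = 480·0.15 + 380·0.2 + 310·0.21 + 250·0.23 + 0·0.21
 = 72 + 76 + 65.1 + 57.5 + 0
 = 270.6
Net = 270.6 - 121 = 149.6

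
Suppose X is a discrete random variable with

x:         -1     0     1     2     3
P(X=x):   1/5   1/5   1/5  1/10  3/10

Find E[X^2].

3.5

E[X^2] = Σ x^2·P(X=x)
 = 1·1/5 + 0·1/5 + 1·1/5 + 4·1/10 + 9·3/10
 = 1/5 + 0 + 1/5 + 2/5 + 27/10
 = 7/2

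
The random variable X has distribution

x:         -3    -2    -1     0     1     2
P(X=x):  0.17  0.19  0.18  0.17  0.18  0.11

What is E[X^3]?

E[X^3] = Σ x^3·P(X=x)
 = (-27)·0.17 + (-8)·0.19 + (-1)·0.18 + 0·0.17 + 1·0.18 + 8·0.11
 = (-4.59) + (-1.52) + (-0.18) + 0 + 0.18 + 0.88
 = -5.23

-5.23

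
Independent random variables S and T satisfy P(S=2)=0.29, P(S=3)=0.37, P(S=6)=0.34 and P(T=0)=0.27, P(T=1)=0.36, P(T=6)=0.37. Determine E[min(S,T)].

E[min(S,T)] = Σ_s Σ_t min(s,t) · P(S=s)P(T=t)
 = 0·0.0783 + 1·0.1044 + 2·0.1073 + 0·0.0999 + 1·0.1332 + 3·0.1369 + 0·0.0918 + 1·0.1224 + 6·0.1258
 = 0 + 0.1044 + 0.2146 + 0 + 0.1332 + 0.4107 + 0 + 0.1224 + 0.7548
 = 1.7401

1.7401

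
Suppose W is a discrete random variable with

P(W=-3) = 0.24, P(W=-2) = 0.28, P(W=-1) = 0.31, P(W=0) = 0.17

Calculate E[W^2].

E[W^2] = Σ w^2·P(W=w)
 = 9·0.24 + 4·0.28 + 1·0.31 + 0·0.17
 = 2.16 + 1.12 + 0.31 + 0
 = 3.59

3.59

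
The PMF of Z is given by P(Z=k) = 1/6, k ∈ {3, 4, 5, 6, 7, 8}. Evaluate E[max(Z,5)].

E[max(Z,5)] = Σ max(z,5)·P(Z=z)
 = 5·1/6 + 5·1/6 + 5·1/6 + 6·1/6 + 7·1/6 + 8·1/6
 = 5/6 + 5/6 + 5/6 + 1 + 7/6 + 4/3
 = 6

6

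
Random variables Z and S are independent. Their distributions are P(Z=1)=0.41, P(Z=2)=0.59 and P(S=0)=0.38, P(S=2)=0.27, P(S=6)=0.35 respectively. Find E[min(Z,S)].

0.9858

E[min(Z,S)] = Σ_z Σ_s min(z,s) · P(Z=z)P(S=s)
 = 0·0.1558 + 1·0.1107 + 1·0.1435 + 0·0.2242 + 2·0.1593 + 2·0.2065
 = 0 + 0.1107 + 0.1435 + 0 + 0.3186 + 0.413
 = 0.9858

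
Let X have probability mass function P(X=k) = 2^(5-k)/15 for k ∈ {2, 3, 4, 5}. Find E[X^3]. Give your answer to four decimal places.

E[X^3] = Σ x^3·P(X=x)
 = 8·8/15 + 27·4/15 + 64·2/15 + 125·1/15
 = 64/15 + 36/5 + 128/15 + 25/3
 = 85/3

28.3333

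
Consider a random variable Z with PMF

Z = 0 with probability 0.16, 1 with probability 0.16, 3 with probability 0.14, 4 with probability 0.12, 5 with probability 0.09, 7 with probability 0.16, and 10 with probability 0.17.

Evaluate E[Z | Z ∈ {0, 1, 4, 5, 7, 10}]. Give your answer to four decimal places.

P(Z ∈ {0, 1, 4, 5, 7, 10}) = 0.16 + 0.16 + 0.12 + 0.09 + 0.16 + 0.17 = 0.86.
E[Z | Z ∈ {0, 1, 4, 5, 7, 10}] = [0·0.16 + 1·0.16 + 4·0.12 + 5·0.09 + 7·0.16 + 10·0.17] / 0.86
 = 3.91 / 0.86
 = 391/86

4.5465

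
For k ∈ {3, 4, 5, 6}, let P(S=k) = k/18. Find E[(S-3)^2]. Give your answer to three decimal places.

E[(S-3)^2] = Σ (s-3)^2·P(S=s)
 = 0·1/6 + 1·2/9 + 4·5/18 + 9·1/3
 = 0 + 2/9 + 10/9 + 3
 = 13/3

4.333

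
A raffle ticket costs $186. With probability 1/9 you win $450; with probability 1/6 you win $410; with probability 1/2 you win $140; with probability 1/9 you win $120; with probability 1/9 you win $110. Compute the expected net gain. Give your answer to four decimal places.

E[payout] = 450·1/9 + 410·1/6 + 140·1/2 + 120·1/9 + 110·1/9
 = 50 + 205/3 + 70 + 40/3 + 110/9
 = 1925/9
Net = 1925/9 - 186 = 251/9

27.8889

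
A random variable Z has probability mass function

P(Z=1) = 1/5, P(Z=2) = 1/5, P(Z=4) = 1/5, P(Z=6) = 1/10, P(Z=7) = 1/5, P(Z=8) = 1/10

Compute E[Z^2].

24

E[Z^2] = Σ z^2·P(Z=z)
 = 1·1/5 + 4·1/5 + 16·1/5 + 36·1/10 + 49·1/5 + 64·1/10
 = 1/5 + 4/5 + 16/5 + 18/5 + 49/5 + 32/5
 = 24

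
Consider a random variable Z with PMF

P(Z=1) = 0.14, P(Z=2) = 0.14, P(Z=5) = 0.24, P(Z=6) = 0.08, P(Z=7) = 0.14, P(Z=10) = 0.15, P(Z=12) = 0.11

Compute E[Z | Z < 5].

1.5

P(Z < 5) = 0.14 + 0.14 = 0.28.
E[Z | Z < 5] = [1·0.14 + 2·0.14] / 0.28
 = 0.42 / 0.28
 = 3/2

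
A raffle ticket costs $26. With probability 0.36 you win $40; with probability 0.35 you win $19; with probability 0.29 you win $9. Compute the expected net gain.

-2.34

E[payout] = 40·0.36 + 19·0.35 + 9·0.29
 = 14.4 + 6.65 + 2.61
 = 23.66
Net = 23.66 - 26 = -2.34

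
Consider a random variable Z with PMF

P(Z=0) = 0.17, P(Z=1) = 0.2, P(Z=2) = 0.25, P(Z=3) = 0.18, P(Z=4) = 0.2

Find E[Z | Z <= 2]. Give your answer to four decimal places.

1.1290

P(Z <= 2) = 0.17 + 0.2 + 0.25 = 0.62.
E[Z | Z <= 2] = [0·0.17 + 1·0.2 + 2·0.25] / 0.62
 = 0.7 / 0.62
 = 35/31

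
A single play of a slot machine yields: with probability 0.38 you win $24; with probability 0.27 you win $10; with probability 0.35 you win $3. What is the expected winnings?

12.87

E[payout] = 24·0.38 + 10·0.27 + 3·0.35
 = 9.12 + 2.7 + 1.05
 = 12.87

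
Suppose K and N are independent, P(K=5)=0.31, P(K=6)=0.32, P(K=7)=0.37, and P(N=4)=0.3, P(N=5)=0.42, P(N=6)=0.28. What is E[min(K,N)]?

4.8932

E[min(K,N)] = Σ_k Σ_n min(k,n) · P(K=k)P(N=n)
 = 4·0.093 + 5·0.1302 + 5·0.0868 + 4·0.096 + 5·0.1344 + 6·0.0896 + 4·0.111 + 5·0.1554 + 6·0.1036
 = 0.372 + 0.651 + 0.434 + 0.384 + 0.672 + 0.5376 + 0.444 + 0.777 + 0.6216
 = 4.8932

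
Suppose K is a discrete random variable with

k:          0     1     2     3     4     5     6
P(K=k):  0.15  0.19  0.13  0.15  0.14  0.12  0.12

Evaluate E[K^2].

11.62

E[K^2] = Σ k^2·P(K=k)
 = 0·0.15 + 1·0.19 + 4·0.13 + 9·0.15 + 16·0.14 + 25·0.12 + 36·0.12
 = 0 + 0.19 + 0.52 + 1.35 + 2.24 + 3 + 4.32
 = 11.62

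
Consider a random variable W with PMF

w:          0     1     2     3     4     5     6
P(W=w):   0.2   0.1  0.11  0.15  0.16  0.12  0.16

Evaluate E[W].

E[W] = Σ w·P(W=w)
 = 0·0.2 + 1·0.1 + 2·0.11 + 3·0.15 + 4·0.16 + 5·0.12 + 6·0.16
 = 0 + 0.1 + 0.22 + 0.45 + 0.64 + 0.6 + 0.96
 = 2.97

2.97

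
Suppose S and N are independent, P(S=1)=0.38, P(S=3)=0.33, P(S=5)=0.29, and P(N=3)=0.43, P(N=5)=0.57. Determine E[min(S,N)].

E[min(S,N)] = Σ_s Σ_n min(s,n) · P(S=s)P(N=n)
 = 1·0.1634 + 1·0.2166 + 3·0.1419 + 3·0.1881 + 3·0.1247 + 5·0.1653
 = 0.1634 + 0.2166 + 0.4257 + 0.5643 + 0.3741 + 0.8265
 = 2.5706

2.5706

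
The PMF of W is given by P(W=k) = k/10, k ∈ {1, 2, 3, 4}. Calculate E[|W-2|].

1.2

E[|W-2|] = Σ |w-2|·P(W=w)
 = 1·1/10 + 0·1/5 + 1·3/10 + 2·2/5
 = 1/10 + 0 + 3/10 + 4/5
 = 6/5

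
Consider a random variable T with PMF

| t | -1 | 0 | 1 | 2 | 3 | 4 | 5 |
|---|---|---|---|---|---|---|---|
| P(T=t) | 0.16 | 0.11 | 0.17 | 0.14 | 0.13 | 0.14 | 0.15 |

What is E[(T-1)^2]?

E[(T-1)^2] = Σ (t-1)^2·P(T=t)
 = 4·0.16 + 1·0.11 + 0·0.17 + 1·0.14 + 4·0.13 + 9·0.14 + 16·0.15
 = 0.64 + 0.11 + 0 + 0.14 + 0.52 + 1.26 + 2.4
 = 5.07

5.07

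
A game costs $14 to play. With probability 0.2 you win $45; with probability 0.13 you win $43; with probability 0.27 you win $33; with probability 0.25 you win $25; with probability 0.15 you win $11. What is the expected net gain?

17.4

E[payout] = 45·0.2 + 43·0.13 + 33·0.27 + 25·0.25 + 11·0.15
 = 9 + 5.59 + 8.91 + 6.25 + 1.65
 = 31.4
Net = 31.4 - 14 = 17.4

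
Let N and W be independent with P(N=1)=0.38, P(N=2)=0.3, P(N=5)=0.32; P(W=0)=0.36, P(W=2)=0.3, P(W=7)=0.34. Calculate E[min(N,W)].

1.3632

E[min(N,W)] = Σ_n Σ_w min(n,w) · P(N=n)P(W=w)
 = 0·0.1368 + 1·0.114 + 1·0.1292 + 0·0.108 + 2·0.09 + 2·0.102 + 0·0.1152 + 2·0.096 + 5·0.1088
 = 0 + 0.114 + 0.1292 + 0 + 0.18 + 0.204 + 0 + 0.192 + 0.544
 = 1.3632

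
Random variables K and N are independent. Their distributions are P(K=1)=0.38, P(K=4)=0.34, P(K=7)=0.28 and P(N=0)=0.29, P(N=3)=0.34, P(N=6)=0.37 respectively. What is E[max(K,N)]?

4.913

E[max(K,N)] = Σ_k Σ_n max(k,n) · P(K=k)P(N=n)
 = 1·0.1102 + 3·0.1292 + 6·0.1406 + 4·0.0986 + 4·0.1156 + 6·0.1258 + 7·0.0812 + 7·0.0952 + 7·0.1036
 = 0.1102 + 0.3876 + 0.8436 + 0.3944 + 0.4624 + 0.7548 + 0.5684 + 0.6664 + 0.7252
 = 4.913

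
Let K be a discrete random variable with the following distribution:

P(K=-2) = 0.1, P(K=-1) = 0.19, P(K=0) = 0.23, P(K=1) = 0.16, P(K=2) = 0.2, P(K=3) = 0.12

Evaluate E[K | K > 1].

2.375

P(K > 1) = 0.2 + 0.12 = 0.32.
E[K | K > 1] = [2·0.2 + 3·0.12] / 0.32
 = 0.76 / 0.32
 = 19/8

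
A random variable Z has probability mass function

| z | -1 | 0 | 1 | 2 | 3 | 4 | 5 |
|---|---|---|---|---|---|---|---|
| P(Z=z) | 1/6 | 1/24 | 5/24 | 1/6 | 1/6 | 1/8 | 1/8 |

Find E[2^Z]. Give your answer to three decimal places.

8.542

E[2^Z] = Σ 2^z·P(Z=z)
 = 1/2·1/6 + 1·1/24 + 2·5/24 + 4·1/6 + 8·1/6 + 16·1/8 + 32·1/8
 = 1/12 + 1/24 + 5/12 + 2/3 + 4/3 + 2 + 4
 = 205/24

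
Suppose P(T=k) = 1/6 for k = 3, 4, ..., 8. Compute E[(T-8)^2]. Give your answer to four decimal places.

E[(T-8)^2] = Σ (t-8)^2·P(T=t)
 = 25·1/6 + 16·1/6 + 9·1/6 + 4·1/6 + 1·1/6 + 0·1/6
 = 25/6 + 8/3 + 3/2 + 2/3 + 1/6 + 0
 = 55/6

9.1667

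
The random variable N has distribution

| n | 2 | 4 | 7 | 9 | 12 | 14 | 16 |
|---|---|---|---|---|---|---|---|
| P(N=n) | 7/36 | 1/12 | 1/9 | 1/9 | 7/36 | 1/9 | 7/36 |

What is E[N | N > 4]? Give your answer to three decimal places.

12.154

P(N > 4) = 1/9 + 1/9 + 7/36 + 1/9 + 7/36 = 13/18.
E[N | N > 4] = [7·1/9 + 9·1/9 + 12·7/36 + 14·1/9 + 16·7/36] / (13/18)
 = 79/9 / (13/18)
 = 158/13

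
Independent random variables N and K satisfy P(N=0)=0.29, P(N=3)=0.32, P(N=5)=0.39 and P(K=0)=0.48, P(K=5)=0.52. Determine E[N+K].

E[N+K] = Σ_n Σ_k (n+k) · P(N=n)P(K=k)
 = 0·0.1392 + 5·0.1508 + 3·0.1536 + 8·0.1664 + 5·0.1872 + 10·0.2028
 = 0 + 0.754 + 0.4608 + 1.3312 + 0.936 + 2.028
 = 5.51

5.51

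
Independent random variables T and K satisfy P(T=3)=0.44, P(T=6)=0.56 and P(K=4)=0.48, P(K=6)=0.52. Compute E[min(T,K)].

4.1424

E[min(T,K)] = Σ_t Σ_k min(t,k) · P(T=t)P(K=k)
 = 3·0.2112 + 3·0.2288 + 4·0.2688 + 6·0.2912
 = 0.6336 + 0.6864 + 1.0752 + 1.7472
 = 4.1424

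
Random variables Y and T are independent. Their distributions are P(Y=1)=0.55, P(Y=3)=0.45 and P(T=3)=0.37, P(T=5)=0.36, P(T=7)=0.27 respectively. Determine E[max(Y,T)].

E[max(Y,T)] = Σ_y Σ_t max(y,t) · P(Y=y)P(T=t)
 = 3·0.2035 + 5·0.198 + 7·0.1485 + 3·0.1665 + 5·0.162 + 7·0.1215
 = 0.6105 + 0.99 + 1.0395 + 0.4995 + 0.81 + 0.8505
 = 4.8

4.8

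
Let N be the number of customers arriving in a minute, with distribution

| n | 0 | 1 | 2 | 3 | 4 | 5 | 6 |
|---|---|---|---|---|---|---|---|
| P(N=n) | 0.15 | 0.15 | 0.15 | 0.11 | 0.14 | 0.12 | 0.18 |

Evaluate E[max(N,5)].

5.18

E[max(N,5)] = Σ max(n,5)·P(N=n)
 = 5·0.15 + 5·0.15 + 5·0.15 + 5·0.11 + 5·0.14 + 5·0.12 + 6·0.18
 = 0.75 + 0.75 + 0.75 + 0.55 + 0.7 + 0.6 + 1.08
 = 5.18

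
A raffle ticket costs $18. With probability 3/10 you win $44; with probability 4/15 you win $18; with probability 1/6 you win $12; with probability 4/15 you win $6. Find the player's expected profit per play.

E[payout] = 44·3/10 + 18·4/15 + 12·1/6 + 6·4/15
 = 66/5 + 24/5 + 2 + 8/5
 = 108/5
Net = 108/5 - 18 = 18/5

3.6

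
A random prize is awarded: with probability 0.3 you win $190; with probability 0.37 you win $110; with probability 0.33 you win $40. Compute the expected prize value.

E[payout] = 190·0.3 + 110·0.37 + 40·0.33
 = 57 + 40.7 + 13.2
 = 110.9

110.9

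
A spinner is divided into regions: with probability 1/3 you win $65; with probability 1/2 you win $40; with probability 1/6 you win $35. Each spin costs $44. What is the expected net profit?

3.5

E[payout] = 65·1/3 + 40·1/2 + 35·1/6
 = 65/3 + 20 + 35/6
 = 95/2
Net = 95/2 - 44 = 7/2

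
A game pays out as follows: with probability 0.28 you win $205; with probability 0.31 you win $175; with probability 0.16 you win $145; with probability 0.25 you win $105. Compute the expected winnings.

E[payout] = 205·0.28 + 175·0.31 + 145·0.16 + 105·0.25
 = 57.4 + 54.25 + 23.2 + 26.25
 = 161.1

161.1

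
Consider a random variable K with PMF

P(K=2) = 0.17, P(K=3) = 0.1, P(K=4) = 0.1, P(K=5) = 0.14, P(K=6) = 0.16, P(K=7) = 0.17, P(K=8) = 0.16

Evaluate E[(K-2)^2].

E[(K-2)^2] = Σ (k-2)^2·P(K=k)
 = 0·0.17 + 1·0.1 + 4·0.1 + 9·0.14 + 16·0.16 + 25·0.17 + 36·0.16
 = 0 + 0.1 + 0.4 + 1.26 + 2.56 + 4.25 + 5.76
 = 14.33

14.33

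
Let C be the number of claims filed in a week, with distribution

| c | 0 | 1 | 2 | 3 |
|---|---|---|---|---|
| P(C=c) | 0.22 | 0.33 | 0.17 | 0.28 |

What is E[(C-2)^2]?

1.49

E[(C-2)^2] = Σ (c-2)^2·P(C=c)
 = 4·0.22 + 1·0.33 + 0·0.17 + 1·0.28
 = 0.88 + 0.33 + 0 + 0.28
 = 1.49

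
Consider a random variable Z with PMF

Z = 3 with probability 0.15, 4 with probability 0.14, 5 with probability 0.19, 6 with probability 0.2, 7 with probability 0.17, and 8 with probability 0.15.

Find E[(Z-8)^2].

8.67

E[(Z-8)^2] = Σ (z-8)^2·P(Z=z)
 = 25·0.15 + 16·0.14 + 9·0.19 + 4·0.2 + 1·0.17 + 0·0.15
 = 3.75 + 2.24 + 1.71 + 0.8 + 0.17 + 0
 = 8.67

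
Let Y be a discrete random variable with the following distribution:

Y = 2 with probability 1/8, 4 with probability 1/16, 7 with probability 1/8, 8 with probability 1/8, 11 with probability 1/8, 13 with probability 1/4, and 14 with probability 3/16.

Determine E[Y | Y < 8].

4.4

P(Y < 8) = 1/8 + 1/16 + 1/8 = 5/16.
E[Y | Y < 8] = [2·1/8 + 4·1/16 + 7·1/8] / (5/16)
 = 11/8 / (5/16)
 = 22/5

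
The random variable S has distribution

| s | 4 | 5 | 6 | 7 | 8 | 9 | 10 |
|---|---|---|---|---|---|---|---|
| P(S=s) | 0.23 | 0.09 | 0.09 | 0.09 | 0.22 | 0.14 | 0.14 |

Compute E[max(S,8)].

E[max(S,8)] = Σ max(s,8)·P(S=s)
 = 8·0.23 + 8·0.09 + 8·0.09 + 8·0.09 + 8·0.22 + 9·0.14 + 10·0.14
 = 1.84 + 0.72 + 0.72 + 0.72 + 1.76 + 1.26 + 1.4
 = 8.42

8.42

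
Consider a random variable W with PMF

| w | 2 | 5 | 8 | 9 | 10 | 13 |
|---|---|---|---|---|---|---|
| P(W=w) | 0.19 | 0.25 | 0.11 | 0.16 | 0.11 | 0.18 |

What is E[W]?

7.39

E[W] = Σ w·P(W=w)
 = 2·0.19 + 5·0.25 + 8·0.11 + 9·0.16 + 10·0.11 + 13·0.18
 = 0.38 + 1.25 + 0.88 + 1.44 + 1.1 + 2.34
 = 7.39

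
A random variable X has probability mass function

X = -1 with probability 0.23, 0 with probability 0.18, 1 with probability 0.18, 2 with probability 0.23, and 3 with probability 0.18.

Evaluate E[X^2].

E[X^2] = Σ x^2·P(X=x)
 = 1·0.23 + 0·0.18 + 1·0.18 + 4·0.23 + 9·0.18
 = 0.23 + 0 + 0.18 + 0.92 + 1.62
 = 2.95

2.95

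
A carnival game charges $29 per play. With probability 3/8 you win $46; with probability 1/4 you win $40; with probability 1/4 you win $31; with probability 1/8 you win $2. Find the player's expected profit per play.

6.25

E[payout] = 46·3/8 + 40·1/4 + 31·1/4 + 2·1/8
 = 69/4 + 10 + 31/4 + 1/4
 = 141/4
Net = 141/4 - 29 = 25/4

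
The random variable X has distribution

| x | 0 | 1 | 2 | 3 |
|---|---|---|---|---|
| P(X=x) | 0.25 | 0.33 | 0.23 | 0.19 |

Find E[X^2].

2.96

E[X^2] = Σ x^2·P(X=x)
 = 0·0.25 + 1·0.33 + 4·0.23 + 9·0.19
 = 0 + 0.33 + 0.92 + 1.71
 = 2.96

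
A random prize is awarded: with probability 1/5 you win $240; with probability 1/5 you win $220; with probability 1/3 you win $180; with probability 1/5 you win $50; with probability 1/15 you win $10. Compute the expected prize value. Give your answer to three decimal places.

162.667

E[payout] = 240·1/5 + 220·1/5 + 180·1/3 + 50·1/5 + 10·1/15
 = 48 + 44 + 60 + 10 + 2/3
 = 488/3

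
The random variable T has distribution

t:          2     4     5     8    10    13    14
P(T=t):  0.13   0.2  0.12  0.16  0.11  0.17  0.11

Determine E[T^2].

78.25

E[T^2] = Σ t^2·P(T=t)
 = 4·0.13 + 16·0.2 + 25·0.12 + 64·0.16 + 100·0.11 + 169·0.17 + 196·0.11
 = 0.52 + 3.2 + 3 + 10.24 + 11 + 28.73 + 21.56
 = 78.25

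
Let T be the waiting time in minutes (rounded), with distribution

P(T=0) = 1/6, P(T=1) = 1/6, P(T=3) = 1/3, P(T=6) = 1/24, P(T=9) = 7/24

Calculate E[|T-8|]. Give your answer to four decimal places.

4.5417

E[|T-8|] = Σ |t-8|·P(T=t)
 = 8·1/6 + 7·1/6 + 5·1/3 + 2·1/24 + 1·7/24
 = 4/3 + 7/6 + 5/3 + 1/12 + 7/24
 = 109/24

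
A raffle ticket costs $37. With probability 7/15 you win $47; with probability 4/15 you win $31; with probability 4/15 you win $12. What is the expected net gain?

E[payout] = 47·7/15 + 31·4/15 + 12·4/15
 = 329/15 + 124/15 + 16/5
 = 167/5
Net = 167/5 - 37 = -18/5

-3.6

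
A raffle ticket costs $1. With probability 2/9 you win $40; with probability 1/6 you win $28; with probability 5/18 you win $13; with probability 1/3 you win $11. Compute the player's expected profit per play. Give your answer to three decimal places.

19.833

E[payout] = 40·2/9 + 28·1/6 + 13·5/18 + 11·1/3
 = 80/9 + 14/3 + 65/18 + 11/3
 = 125/6
Net = 125/6 - 1 = 119/6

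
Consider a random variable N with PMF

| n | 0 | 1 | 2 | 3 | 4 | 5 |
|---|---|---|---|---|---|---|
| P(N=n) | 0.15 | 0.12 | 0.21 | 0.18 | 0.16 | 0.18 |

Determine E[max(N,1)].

E[max(N,1)] = Σ max(n,1)·P(N=n)
 = 1·0.15 + 1·0.12 + 2·0.21 + 3·0.18 + 4·0.16 + 5·0.18
 = 0.15 + 0.12 + 0.42 + 0.54 + 0.64 + 0.9
 = 2.77

2.77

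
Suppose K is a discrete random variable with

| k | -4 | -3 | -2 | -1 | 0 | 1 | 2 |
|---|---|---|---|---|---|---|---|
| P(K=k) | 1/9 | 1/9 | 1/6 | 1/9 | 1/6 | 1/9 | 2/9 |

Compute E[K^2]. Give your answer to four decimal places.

E[K^2] = Σ k^2·P(K=k)
 = 16·1/9 + 9·1/9 + 4·1/6 + 1·1/9 + 0·1/6 + 1·1/9 + 4·2/9
 = 16/9 + 1 + 2/3 + 1/9 + 0 + 1/9 + 8/9
 = 41/9

4.5556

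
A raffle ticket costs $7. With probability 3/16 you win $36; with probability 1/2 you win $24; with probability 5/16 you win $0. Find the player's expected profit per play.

E[payout] = 36·3/16 + 24·1/2 + 0·5/16
 = 27/4 + 12 + 0
 = 75/4
Net = 75/4 - 7 = 47/4

11.75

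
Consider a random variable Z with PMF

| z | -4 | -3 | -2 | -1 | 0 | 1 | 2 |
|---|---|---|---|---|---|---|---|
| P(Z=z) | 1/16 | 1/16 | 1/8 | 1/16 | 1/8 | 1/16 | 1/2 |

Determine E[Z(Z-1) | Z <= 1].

5.75

P(Z <= 1) = 1/16 + 1/16 + 1/8 + 1/16 + 1/8 + 1/16 = 1/2.
E[Z(Z-1) | Z <= 1] = [20·1/16 + 12·1/16 + 6·1/8 + 2·1/16 + 0·1/8 + 0·1/16] / (1/2)
 = 23/8 / (1/2)
 = 23/4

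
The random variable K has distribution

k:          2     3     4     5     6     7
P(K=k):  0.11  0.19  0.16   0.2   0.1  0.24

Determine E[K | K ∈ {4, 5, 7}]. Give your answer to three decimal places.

P(K ∈ {4, 5, 7}) = 0.16 + 0.2 + 0.24 = 0.6.
E[K | K ∈ {4, 5, 7}] = [4·0.16 + 5·0.2 + 7·0.24] / 0.6
 = 3.32 / 0.6
 = 83/15

5.533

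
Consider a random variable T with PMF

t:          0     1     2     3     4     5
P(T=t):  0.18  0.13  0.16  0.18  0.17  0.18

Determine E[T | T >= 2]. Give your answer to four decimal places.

3.5362

P(T >= 2) = 0.16 + 0.18 + 0.17 + 0.18 = 0.69.
E[T | T >= 2] = [2·0.16 + 3·0.18 + 4·0.17 + 5·0.18] / 0.69
 = 2.44 / 0.69
 = 244/69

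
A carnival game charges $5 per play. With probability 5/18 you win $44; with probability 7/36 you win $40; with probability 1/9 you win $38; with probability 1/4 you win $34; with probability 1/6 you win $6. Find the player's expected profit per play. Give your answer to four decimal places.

28.7222

E[payout] = 44·5/18 + 40·7/36 + 38·1/9 + 34·1/4 + 6·1/6
 = 110/9 + 70/9 + 38/9 + 17/2 + 1
 = 607/18
Net = 607/18 - 5 = 517/18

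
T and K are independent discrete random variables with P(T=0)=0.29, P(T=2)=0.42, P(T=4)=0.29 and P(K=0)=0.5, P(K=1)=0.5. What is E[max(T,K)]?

2.145

E[max(T,K)] = Σ_t Σ_k max(t,k) · P(T=t)P(K=k)
 = 0·0.145 + 1·0.145 + 2·0.21 + 2·0.21 + 4·0.145 + 4·0.145
 = 0 + 0.145 + 0.42 + 0.42 + 0.58 + 0.58
 = 2.145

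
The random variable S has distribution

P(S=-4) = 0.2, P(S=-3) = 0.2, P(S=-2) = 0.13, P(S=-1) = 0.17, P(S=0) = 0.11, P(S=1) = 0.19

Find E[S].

-1.64

E[S] = Σ s·P(S=s)
 = (-4)·0.2 + (-3)·0.2 + (-2)·0.13 + (-1)·0.17 + 0·0.11 + 1·0.19
 = (-0.8) + (-0.6) + (-0.26) + (-0.17) + 0 + 0.19
 = -1.64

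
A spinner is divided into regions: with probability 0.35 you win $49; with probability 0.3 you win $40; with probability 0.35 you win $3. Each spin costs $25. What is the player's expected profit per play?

5.2

E[payout] = 49·0.35 + 40·0.3 + 3·0.35
 = 17.15 + 12 + 1.05
 = 30.2
Net = 30.2 - 25 = 5.2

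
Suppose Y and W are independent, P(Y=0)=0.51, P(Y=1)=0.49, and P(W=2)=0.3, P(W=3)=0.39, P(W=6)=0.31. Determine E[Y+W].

4.12

E[Y+W] = Σ_y Σ_w (y+w) · P(Y=y)P(W=w)
 = 2·0.153 + 3·0.1989 + 6·0.1581 + 3·0.147 + 4·0.1911 + 7·0.1519
 = 0.306 + 0.5967 + 0.9486 + 0.441 + 0.7644 + 1.0633
 = 4.12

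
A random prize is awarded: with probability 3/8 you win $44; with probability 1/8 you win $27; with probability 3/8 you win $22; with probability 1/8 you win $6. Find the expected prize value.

28.875

E[payout] = 44·3/8 + 27·1/8 + 22·3/8 + 6·1/8
 = 33/2 + 27/8 + 33/4 + 3/4
 = 231/8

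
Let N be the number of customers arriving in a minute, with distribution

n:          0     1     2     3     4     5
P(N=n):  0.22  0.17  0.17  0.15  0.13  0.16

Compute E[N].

E[N] = Σ n·P(N=n)
 = 0·0.22 + 1·0.17 + 2·0.17 + 3·0.15 + 4·0.13 + 5·0.16
 = 0 + 0.17 + 0.34 + 0.45 + 0.52 + 0.8
 = 2.28

2.28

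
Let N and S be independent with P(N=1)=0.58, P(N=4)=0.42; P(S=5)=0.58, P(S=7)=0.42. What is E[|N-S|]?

E[|N-S|] = Σ_n Σ_s |n-s| · P(N=n)P(S=s)
 = 4·0.3364 + 6·0.2436 + 1·0.2436 + 3·0.1764
 = 1.3456 + 1.4616 + 0.2436 + 0.5292
 = 3.58

3.58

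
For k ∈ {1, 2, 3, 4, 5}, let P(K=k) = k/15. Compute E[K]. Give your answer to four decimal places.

3.6667

E[K] = Σ k·P(K=k)
 = 1·1/15 + 2·2/15 + 3·1/5 + 4·4/15 + 5·1/3
 = 1/15 + 4/15 + 3/5 + 16/15 + 5/3
 = 11/3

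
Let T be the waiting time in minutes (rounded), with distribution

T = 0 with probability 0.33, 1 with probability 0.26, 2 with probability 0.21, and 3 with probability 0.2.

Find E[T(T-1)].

1.62

E[T(T-1)] = Σ t(t-1)·P(T=t)
 = 0·0.33 + 0·0.26 + 2·0.21 + 6·0.2
 = 0 + 0 + 0.42 + 1.2
 = 1.62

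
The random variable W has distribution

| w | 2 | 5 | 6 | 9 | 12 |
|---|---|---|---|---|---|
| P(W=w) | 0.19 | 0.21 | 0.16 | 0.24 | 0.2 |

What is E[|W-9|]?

3.25

E[|W-9|] = Σ |w-9|·P(W=w)
 = 7·0.19 + 4·0.21 + 3·0.16 + 0·0.24 + 3·0.2
 = 1.33 + 0.84 + 0.48 + 0 + 0.6
 = 3.25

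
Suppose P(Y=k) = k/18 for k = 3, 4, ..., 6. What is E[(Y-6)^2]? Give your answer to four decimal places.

2.6667

E[(Y-6)^2] = Σ (y-6)^2·P(Y=y)
 = 9·1/6 + 4·2/9 + 1·5/18 + 0·1/3
 = 3/2 + 8/9 + 5/18 + 0
 = 8/3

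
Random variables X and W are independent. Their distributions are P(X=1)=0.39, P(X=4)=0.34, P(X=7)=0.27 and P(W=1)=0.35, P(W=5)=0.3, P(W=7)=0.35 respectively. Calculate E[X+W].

E[X+W] = Σ_x Σ_w (x+w) · P(X=x)P(W=w)
 = 2·0.1365 + 6·0.117 + 8·0.1365 + 5·0.119 + 9·0.102 + 11·0.119 + 8·0.0945 + 12·0.081 + 14·0.0945
 = 0.273 + 0.702 + 1.092 + 0.595 + 0.918 + 1.309 + 0.756 + 0.972 + 1.323
 = 7.94

7.94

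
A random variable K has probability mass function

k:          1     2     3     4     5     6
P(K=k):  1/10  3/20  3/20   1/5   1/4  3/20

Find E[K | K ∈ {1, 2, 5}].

3.3

P(K ∈ {1, 2, 5}) = 1/10 + 3/20 + 1/4 = 1/2.
E[K | K ∈ {1, 2, 5}] = [1·1/10 + 2·3/20 + 5·1/4] / (1/2)
 = 33/20 / (1/2)
 = 33/10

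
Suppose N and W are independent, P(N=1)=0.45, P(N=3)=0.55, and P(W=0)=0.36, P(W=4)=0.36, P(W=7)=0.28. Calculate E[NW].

E[NW] = Σ_n Σ_w nw · P(N=n)P(W=w)
 = 0·0.162 + 4·0.162 + 7·0.126 + 0·0.198 + 12·0.198 + 21·0.154
 = 0 + 0.648 + 0.882 + 0 + 2.376 + 3.234
 = 7.14

7.14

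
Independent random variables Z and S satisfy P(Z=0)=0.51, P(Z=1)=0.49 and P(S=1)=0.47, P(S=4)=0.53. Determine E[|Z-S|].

2.1

E[|Z-S|] = Σ_z Σ_s |z-s| · P(Z=z)P(S=s)
 = 1·0.2397 + 4·0.2703 + 0·0.2303 + 3·0.2597
 = 0.2397 + 1.0812 + 0 + 0.7791
 = 2.1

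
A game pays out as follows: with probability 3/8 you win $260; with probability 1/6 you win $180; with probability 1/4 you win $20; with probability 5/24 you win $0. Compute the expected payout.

E[payout] = 260·3/8 + 180·1/6 + 20·1/4 + 0·5/24
 = 195/2 + 30 + 5 + 0
 = 265/2

132.5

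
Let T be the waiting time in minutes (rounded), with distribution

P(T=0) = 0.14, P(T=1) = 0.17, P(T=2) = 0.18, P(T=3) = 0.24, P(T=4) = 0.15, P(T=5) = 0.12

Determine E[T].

2.45

E[T] = Σ t·P(T=t)
 = 0·0.14 + 1·0.17 + 2·0.18 + 3·0.24 + 4·0.15 + 5·0.12
 = 0 + 0.17 + 0.36 + 0.72 + 0.6 + 0.6
 = 2.45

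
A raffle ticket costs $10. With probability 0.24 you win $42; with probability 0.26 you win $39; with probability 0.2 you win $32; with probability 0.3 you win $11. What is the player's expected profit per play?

E[payout] = 42·0.24 + 39·0.26 + 32·0.2 + 11·0.3
 = 10.08 + 10.14 + 6.4 + 3.3
 = 29.92
Net = 29.92 - 10 = 19.92

19.92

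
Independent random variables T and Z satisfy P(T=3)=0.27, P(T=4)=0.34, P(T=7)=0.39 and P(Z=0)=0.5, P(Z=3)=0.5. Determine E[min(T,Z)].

1.5

E[min(T,Z)] = Σ_t Σ_z min(t,z) · P(T=t)P(Z=z)
 = 0·0.135 + 3·0.135 + 0·0.17 + 3·0.17 + 0·0.195 + 3·0.195
 = 0 + 0.405 + 0 + 0.51 + 0 + 0.585
 = 1.5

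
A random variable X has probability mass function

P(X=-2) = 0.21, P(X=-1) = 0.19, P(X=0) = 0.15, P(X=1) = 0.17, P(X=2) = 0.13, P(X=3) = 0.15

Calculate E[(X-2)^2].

5.99

E[(X-2)^2] = Σ (x-2)^2·P(X=x)
 = 16·0.21 + 9·0.19 + 4·0.15 + 1·0.17 + 0·0.13 + 1·0.15
 = 3.36 + 1.71 + 0.6 + 0.17 + 0 + 0.15
 = 5.99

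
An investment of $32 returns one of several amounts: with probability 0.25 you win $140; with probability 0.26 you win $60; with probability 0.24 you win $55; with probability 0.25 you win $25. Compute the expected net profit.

E[payout] = 140·0.25 + 60·0.26 + 55·0.24 + 25·0.25
 = 35 + 15.6 + 13.2 + 6.25
 = 70.05
Net = 70.05 - 32 = 38.05

38.05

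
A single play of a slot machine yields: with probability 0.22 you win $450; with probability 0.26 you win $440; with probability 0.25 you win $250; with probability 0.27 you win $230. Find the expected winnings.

338

E[payout] = 450·0.22 + 440·0.26 + 250·0.25 + 230·0.27
 = 99 + 114.4 + 62.5 + 62.1
 = 338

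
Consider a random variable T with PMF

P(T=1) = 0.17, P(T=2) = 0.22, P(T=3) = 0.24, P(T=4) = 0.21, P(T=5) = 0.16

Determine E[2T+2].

E[2T+2] = Σ (2t+2)·P(T=t)
 = 4·0.17 + 6·0.22 + 8·0.24 + 10·0.21 + 12·0.16
 = 0.68 + 1.32 + 1.92 + 2.1 + 1.92
 = 7.94

7.94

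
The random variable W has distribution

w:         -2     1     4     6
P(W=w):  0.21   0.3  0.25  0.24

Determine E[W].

E[W] = Σ w·P(W=w)
 = (-2)·0.21 + 1·0.3 + 4·0.25 + 6·0.24
 = (-0.42) + 0.3 + 1 + 1.44
 = 2.32

2.32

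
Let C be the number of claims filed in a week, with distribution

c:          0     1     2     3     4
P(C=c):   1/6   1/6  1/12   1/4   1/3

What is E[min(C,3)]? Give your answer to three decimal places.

E[min(C,3)] = Σ min(c,3)·P(C=c)
 = 0·1/6 + 1·1/6 + 2·1/12 + 3·1/4 + 3·1/3
 = 0 + 1/6 + 1/6 + 3/4 + 1
 = 25/12

2.083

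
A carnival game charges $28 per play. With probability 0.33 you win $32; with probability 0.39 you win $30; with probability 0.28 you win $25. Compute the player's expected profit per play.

1.26

E[payout] = 32·0.33 + 30·0.39 + 25·0.28
 = 10.56 + 11.7 + 7
 = 29.26
Net = 29.26 - 28 = 1.26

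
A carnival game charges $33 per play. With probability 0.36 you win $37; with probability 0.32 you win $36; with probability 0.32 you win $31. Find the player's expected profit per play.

E[payout] = 37·0.36 + 36·0.32 + 31·0.32
 = 13.32 + 11.52 + 9.92
 = 34.76
Net = 34.76 - 33 = 1.76

1.76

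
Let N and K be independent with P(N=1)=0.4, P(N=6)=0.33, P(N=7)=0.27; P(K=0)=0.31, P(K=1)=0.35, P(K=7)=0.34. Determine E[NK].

11.6571

E[NK] = Σ_n Σ_k nk · P(N=n)P(K=k)
 = 0·0.124 + 1·0.14 + 7·0.136 + 0·0.1023 + 6·0.1155 + 42·0.1122 + 0·0.0837 + 7·0.0945 + 49·0.0918
 = 0 + 0.14 + 0.952 + 0 + 0.693 + 4.7124 + 0 + 0.6615 + 4.4982
 = 11.6571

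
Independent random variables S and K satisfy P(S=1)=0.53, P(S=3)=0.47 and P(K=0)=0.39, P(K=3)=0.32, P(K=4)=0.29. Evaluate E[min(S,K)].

1.1834

E[min(S,K)] = Σ_s Σ_k min(s,k) · P(S=s)P(K=k)
 = 0·0.2067 + 1·0.1696 + 1·0.1537 + 0·0.1833 + 3·0.1504 + 3·0.1363
 = 0 + 0.1696 + 0.1537 + 0 + 0.4512 + 0.4089
 = 1.1834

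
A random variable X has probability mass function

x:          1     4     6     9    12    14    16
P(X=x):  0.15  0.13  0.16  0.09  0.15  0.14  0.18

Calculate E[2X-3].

15.16

E[2X-3] = Σ (2x-3)·P(X=x)
 = (-1)·0.15 + 5·0.13 + 9·0.16 + 15·0.09 + 21·0.15 + 25·0.14 + 29·0.18
 = (-0.15) + 0.65 + 1.44 + 1.35 + 3.15 + 3.5 + 5.22
 = 15.16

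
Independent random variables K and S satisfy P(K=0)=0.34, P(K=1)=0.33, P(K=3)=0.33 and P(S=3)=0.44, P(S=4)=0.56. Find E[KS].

4.6992

E[KS] = Σ_k Σ_s ks · P(K=k)P(S=s)
 = 0·0.1496 + 0·0.1904 + 3·0.1452 + 4·0.1848 + 9·0.1452 + 12·0.1848
 = 0 + 0 + 0.4356 + 0.7392 + 1.3068 + 2.2176
 = 4.6992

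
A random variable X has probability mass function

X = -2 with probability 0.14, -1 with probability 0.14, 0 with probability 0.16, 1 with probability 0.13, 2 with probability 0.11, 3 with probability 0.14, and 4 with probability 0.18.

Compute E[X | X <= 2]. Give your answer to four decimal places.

-0.1029

P(X <= 2) = 0.14 + 0.14 + 0.16 + 0.13 + 0.11 = 0.68.
E[X | X <= 2] = [(-2)·0.14 + (-1)·0.14 + 0·0.16 + 1·0.13 + 2·0.11] / 0.68
 = -0.07 / 0.68
 = -7/68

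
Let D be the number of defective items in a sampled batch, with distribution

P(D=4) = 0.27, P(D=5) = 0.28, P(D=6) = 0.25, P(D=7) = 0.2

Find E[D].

5.38

E[D] = Σ d·P(D=d)
 = 4·0.27 + 5·0.28 + 6·0.25 + 7·0.2
 = 1.08 + 1.4 + 1.5 + 1.4
 = 5.38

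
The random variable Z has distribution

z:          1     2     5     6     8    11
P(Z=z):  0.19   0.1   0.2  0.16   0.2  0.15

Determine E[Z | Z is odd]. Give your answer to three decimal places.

P(Z is odd) = 0.19 + 0.2 + 0.15 = 0.54.
E[Z | Z is odd] = [1·0.19 + 5·0.2 + 11·0.15] / 0.54
 = 2.84 / 0.54
 = 142/27

5.259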